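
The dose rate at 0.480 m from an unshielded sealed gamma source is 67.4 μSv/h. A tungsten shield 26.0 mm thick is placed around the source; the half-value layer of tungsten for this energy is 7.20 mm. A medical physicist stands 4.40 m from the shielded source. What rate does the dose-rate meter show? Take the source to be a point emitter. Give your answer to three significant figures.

Distance alone: 67.4 × (0.480/4.40)² = 67.4 × 0.01190 = 0.8021 μSv/h.
Shield: 26.0/7.20 = 3.611 half-value layers → attenuation 2^(−3.611) = 0.08184.
Combined: 0.8021 × 0.08184 = 0.06564 μSv/h.

0.0656 μSv/h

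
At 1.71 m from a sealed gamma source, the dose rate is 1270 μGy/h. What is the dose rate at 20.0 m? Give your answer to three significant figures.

9.28 μGy/h

By the inverse-square law, the rate at 20.0 m is
(1.71/20.0)² = 0.007310, so 1270 × 0.007310 = 9.284 μGy/h.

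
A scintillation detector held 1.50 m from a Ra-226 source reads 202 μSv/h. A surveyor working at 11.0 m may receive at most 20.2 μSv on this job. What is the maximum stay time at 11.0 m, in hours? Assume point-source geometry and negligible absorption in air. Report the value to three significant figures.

Using I₁d₁² = I₂d₂², rate at 11.0 m:
(1.50/11.0)² = 0.01860, so 202 × 0.01860 = 3.757 μSv/h.
Stay time = 20.2 μSv ÷ 3.757 μSv/h = 5.377 h.

5.38 h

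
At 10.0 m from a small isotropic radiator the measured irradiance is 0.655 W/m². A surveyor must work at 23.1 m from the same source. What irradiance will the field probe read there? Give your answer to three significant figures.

Intensity scales as (d₁/d₂)², so scaling from 10.0 m to 23.1 m:
(10.0/23.1)² = 0.1874, so 0.655 × 0.1874 = 0.1227 W/m².

0.123 W/m²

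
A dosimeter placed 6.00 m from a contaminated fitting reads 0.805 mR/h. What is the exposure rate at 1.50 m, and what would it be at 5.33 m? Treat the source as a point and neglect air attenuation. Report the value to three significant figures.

By the inverse-square law,
At 1.50 m: (6.00/1.50)² = 16.00, so 0.805 × 16.00 = 12.88 mR/h
At 5.33 m: (1.50/5.33)² = 0.07920, so 12.88 × 0.07920 = 1.020 mR/h.

12.9 mR/h; 1.02 mR/h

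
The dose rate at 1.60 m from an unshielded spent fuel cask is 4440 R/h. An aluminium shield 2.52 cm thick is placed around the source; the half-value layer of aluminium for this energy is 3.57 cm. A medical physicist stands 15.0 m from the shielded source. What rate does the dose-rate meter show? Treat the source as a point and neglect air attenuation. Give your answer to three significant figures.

Distance alone: (1.60/15.0)² = 0.01138, so 4440 × 0.01138 = 50.53 R/h.
Shield: 2.52/3.57 = 0.7059 half-value layers → attenuation 2^(−0.7059) = 0.6131.
Combined: 50.53 × 0.6131 = 30.98 R/h.

31.0 R/h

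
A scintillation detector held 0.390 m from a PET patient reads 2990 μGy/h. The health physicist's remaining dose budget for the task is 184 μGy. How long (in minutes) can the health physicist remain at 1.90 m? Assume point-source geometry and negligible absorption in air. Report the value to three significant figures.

87.6 min

Applying the 1/r² law, rate at 1.90 m:
(0.390/1.90)² = 0.04213, so 2990 × 0.04213 = 126.0 μGy/h.
Stay time = 184 μGy ÷ 126.0 μGy/h = 1.460 h = 87.60 min.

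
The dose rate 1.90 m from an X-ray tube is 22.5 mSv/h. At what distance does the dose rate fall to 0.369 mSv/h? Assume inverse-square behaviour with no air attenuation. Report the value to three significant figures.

14.8 m

Applying the 1/r² law, d₂ = d₁·√(I₁/I₂).
I₁/I₂ = 22.5/0.369 = 60.98, so d₂ = 1.90 × √60.98 = 14.84 m.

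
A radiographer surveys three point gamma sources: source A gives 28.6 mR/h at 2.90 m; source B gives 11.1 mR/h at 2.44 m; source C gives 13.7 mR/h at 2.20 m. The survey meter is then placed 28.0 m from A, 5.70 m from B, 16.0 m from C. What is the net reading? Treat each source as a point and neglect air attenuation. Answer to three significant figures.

By superposition, sum each source's inverse-square contribution:
A: 28.6 × (2.90/28.0)² = 0.3068 mR/h
B: 11.1 × (2.44/5.70)² = 2.034 mR/h
C: 13.7 × (2.20/16.0)² = 0.2590 mR/h
Total = 0.3068 + 2.034 + 0.2590 = 2.600 mR/h.

2.60 mR/h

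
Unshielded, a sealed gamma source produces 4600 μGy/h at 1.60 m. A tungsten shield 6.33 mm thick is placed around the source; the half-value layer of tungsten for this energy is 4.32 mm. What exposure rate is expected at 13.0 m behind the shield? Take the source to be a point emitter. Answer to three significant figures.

25.2 μGy/h

Distance alone: 4600 × (1.60/13.0)² = 4600 × 0.01515 = 69.69 μGy/h.
Shield: 6.33/4.32 = 1.465 half-value layers → attenuation 2^(−1.465) = 0.3622.
Combined: 69.69 × 0.3622 = 25.24 μGy/h.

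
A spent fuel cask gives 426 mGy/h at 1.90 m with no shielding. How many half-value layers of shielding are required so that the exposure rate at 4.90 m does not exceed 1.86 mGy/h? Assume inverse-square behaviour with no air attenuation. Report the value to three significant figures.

5.11 half-value layers

At 4.90 m, distance alone gives (1.90/4.90)² = 0.1504, so 426 × 0.1504 = 64.07 mGy/h.
Further attenuation needed: 64.07/1.86 = 34.45.
n = log₂(34.45) = 5.106 half-value layers.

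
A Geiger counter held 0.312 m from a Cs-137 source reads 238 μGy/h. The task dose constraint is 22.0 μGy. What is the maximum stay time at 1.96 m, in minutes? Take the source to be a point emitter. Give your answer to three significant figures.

Using I₁d₁² = I₂d₂², rate at 1.96 m:
(0.312/1.96)² = 0.02534, so 238 × 0.02534 = 6.031 μGy/h.
Stay time = 22.0 μGy ÷ 6.031 μGy/h = 3.648 h = 218.9 min.

219 min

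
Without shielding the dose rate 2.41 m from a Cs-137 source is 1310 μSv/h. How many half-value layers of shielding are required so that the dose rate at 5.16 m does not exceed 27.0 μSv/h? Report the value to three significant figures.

At 5.16 m, distance alone gives (2.41/5.16)² = 0.2181, so 1310 × 0.2181 = 285.7 μSv/h.
Further attenuation needed: 285.7/27.0 = 10.58.
n = log₂(10.58) = 3.403 half-value layers.

3.40 half-value layers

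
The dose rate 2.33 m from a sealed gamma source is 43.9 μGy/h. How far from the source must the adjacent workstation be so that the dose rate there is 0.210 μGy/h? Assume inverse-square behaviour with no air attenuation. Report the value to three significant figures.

33.7 m

Using I₁d₁² = I₂d₂², d₂ = d₁·√(I₁/I₂).
I₁/I₂ = 43.9/0.210 = 209.0, so d₂ = 2.33 × √209.0 = 33.68 m.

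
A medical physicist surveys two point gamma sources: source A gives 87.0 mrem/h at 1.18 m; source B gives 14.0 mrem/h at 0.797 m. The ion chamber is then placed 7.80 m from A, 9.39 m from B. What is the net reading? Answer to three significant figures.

By superposition, sum each source's inverse-square contribution:
A: 87.0 × (1.18/7.80)² = 1.991 mrem/h
B: 14.0 × (0.797/9.39)² = 0.1009 mrem/h
Total = 1.991 + 0.1009 = 2.092 mrem/h.

2.09 mrem/h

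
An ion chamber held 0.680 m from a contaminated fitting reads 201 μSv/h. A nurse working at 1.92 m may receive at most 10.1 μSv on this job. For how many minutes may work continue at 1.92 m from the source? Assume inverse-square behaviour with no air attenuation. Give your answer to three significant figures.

24.0 min

Intensity scales as (d₁/d₂)², so rate at 1.92 m:
(0.680/1.92)² = 0.1254, so 201 × 0.1254 = 25.21 μSv/h.
Stay time = 10.1 μSv ÷ 25.21 μSv/h = 0.4006 h = 24.04 min.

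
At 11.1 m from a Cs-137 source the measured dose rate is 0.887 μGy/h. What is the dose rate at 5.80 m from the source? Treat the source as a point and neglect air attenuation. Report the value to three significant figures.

By the inverse-square law, scaling from 11.1 m to 5.80 m:
0.887 × (11.1/5.80)² = 0.887 × 3.663 = 3.249 μGy/h.

3.25 μGy/h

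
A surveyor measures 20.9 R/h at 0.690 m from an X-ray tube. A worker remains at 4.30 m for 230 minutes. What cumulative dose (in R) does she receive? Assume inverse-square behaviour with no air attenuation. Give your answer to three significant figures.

2.06 R

Since intensity falls as 1/r², rate at 4.30 m:
(0.690/4.30)² = 0.02575, so 20.9 × 0.02575 = 0.5382 R/h.
Dose = rate × time = 0.5382 R/h × 3.833 h = 2.063 R.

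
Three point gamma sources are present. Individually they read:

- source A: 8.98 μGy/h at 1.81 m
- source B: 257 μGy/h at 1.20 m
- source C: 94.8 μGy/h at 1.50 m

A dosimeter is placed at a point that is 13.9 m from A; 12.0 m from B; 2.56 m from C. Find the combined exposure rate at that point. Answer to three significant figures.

35.3 μGy/h

Each source contributes Iᵢ·(dᵢ/rᵢ)²; contributions add.
A: 8.98 × (1.81/13.9)² = 0.1523 μGy/h
B: 257 × (1.20/12.0)² = 2.570 μGy/h
C: 94.8 × (1.50/2.56)² = 32.55 μGy/h
Total = 0.1523 + 2.570 + 32.55 = 35.27 μGy/h.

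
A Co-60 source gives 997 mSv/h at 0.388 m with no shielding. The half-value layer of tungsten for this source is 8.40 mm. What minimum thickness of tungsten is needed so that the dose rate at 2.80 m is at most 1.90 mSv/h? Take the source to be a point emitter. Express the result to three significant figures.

28.0 mm

At 2.80 m, distance alone gives (0.388/2.80)² = 0.01920, so 997 × 0.01920 = 19.14 mSv/h.
Further attenuation needed: 19.14/1.90 = 10.07.
n = log₂(10.07) = 3.332 half-value layers.
Thickness = 3.332 × 8.40 mm = 27.99 mm.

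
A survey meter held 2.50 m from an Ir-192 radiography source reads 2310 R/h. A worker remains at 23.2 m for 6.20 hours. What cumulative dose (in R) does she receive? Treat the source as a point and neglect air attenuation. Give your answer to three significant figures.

Intensity scales as (d₁/d₂)², so rate at 23.2 m:
2310 × (2.50/23.2)² = 2310 × 0.01161 = 26.82 R/h.
Dose = rate × time = 26.82 R/h × 6.200 h = 166.3 R.

166 R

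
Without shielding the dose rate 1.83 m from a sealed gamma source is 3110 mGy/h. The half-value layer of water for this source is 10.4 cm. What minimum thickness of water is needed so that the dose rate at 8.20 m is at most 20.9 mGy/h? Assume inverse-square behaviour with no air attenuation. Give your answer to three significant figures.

At 8.20 m, distance alone gives 3110 × (1.83/8.20)² = 3110 × 0.04981 = 154.9 mGy/h.
Further attenuation needed: 154.9/20.9 = 7.411.
n = log₂(7.411) = 2.890 half-value layers.
Thickness = 2.890 × 10.4 cm = 30.06 cm.

30.1 cm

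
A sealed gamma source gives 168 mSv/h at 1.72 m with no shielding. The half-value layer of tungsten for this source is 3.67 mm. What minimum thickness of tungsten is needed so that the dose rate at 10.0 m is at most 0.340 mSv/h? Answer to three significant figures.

14.2 mm

At 10.0 m, distance alone gives 168 × (1.72/10.0)² = 168 × 0.02958 = 4.969 mSv/h.
Further attenuation needed: 4.969/0.340 = 14.61.
n = log₂(14.61) = 3.869 half-value layers.
Thickness = 3.869 × 3.67 mm = 14.20 mm.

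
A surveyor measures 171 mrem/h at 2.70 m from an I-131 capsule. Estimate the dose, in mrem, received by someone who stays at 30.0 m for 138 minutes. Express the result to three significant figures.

3.19 mrem

By the inverse-square law, rate at 30.0 m:
(2.70/30.0)² = 0.008100, so 171 × 0.008100 = 1.385 mrem/h.
Dose = rate × time = 1.385 mrem/h × 2.300 h = 3.185 mrem.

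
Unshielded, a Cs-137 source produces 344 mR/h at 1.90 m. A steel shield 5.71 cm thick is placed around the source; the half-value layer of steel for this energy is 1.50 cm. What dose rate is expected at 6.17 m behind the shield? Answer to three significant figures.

Distance alone: (1.90/6.17)² = 0.09483, so 344 × 0.09483 = 32.62 mR/h.
Shield: 5.71/1.50 = 3.807 half-value layers → attenuation 2^(−3.807) = 0.07145.
Combined: 32.62 × 0.07145 = 2.331 mR/h.

2.33 mR/h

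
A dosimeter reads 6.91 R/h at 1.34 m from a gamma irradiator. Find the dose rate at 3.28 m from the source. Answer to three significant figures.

Applying the 1/r² law, the rate at 3.28 m is
6.91 × (1.34/3.28)² = 6.91 × 0.1669 = 1.153 R/h.

1.15 R/h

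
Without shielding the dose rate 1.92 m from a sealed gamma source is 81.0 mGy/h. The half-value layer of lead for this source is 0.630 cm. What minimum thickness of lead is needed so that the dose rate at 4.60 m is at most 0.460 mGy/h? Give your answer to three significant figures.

At 4.60 m, distance alone gives (1.92/4.60)² = 0.1742, so 81.0 × 0.1742 = 14.11 mGy/h.
Further attenuation needed: 14.11/0.460 = 30.67.
n = log₂(30.67) = 4.939 half-value layers.
Thickness = 4.939 × 0.630 cm = 3.112 cm.

3.11 cm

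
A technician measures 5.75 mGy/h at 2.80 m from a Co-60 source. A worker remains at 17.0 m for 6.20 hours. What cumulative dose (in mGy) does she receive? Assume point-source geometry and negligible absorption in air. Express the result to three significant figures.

By the inverse-square law, rate at 17.0 m:
(2.80/17.0)² = 0.02713, so 5.75 × 0.02713 = 0.1560 mGy/h.
Dose = rate × time = 0.1560 mGy/h × 6.200 h = 0.9672 mGy.

0.967 mGy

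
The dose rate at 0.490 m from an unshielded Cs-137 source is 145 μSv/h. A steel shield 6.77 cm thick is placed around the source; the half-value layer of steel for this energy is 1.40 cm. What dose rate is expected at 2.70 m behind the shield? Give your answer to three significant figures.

Distance alone: (0.490/2.70)² = 0.03294, so 145 × 0.03294 = 4.776 μSv/h.
Shield: 6.77/1.40 = 4.836 half-value layers → attenuation 2^(−4.836) = 0.03501.
Combined: 4.776 × 0.03501 = 0.1672 μSv/h.

0.167 μSv/h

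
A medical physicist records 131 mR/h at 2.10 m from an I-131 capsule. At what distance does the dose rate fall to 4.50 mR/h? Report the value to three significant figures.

11.3 m

Using I₁d₁² = I₂d₂², d₂ = d₁·√(I₁/I₂).
I₁/I₂ = 131/4.50 = 29.11, so d₂ = 2.10 × √29.11 = 11.33 m.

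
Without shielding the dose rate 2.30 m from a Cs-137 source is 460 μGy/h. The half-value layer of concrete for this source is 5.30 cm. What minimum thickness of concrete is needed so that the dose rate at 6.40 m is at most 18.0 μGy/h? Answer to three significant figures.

At 6.40 m, distance alone gives 460 × (2.30/6.40)² = 460 × 0.1292 = 59.43 μGy/h.
Further attenuation needed: 59.43/18.0 = 3.302.
n = log₂(3.302) = 1.723 half-value layers.
Thickness = 1.723 × 5.30 cm = 9.132 cm.

9.13 cm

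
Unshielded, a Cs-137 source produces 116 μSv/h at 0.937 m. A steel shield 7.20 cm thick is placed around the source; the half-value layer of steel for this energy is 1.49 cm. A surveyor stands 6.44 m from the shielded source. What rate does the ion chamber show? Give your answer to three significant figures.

Distance alone: (0.937/6.44)² = 0.02117, so 116 × 0.02117 = 2.456 μSv/h.
Shield: 7.20/1.49 = 4.832 half-value layers → attenuation 2^(−4.832) = 0.03511.
Combined: 2.456 × 0.03511 = 0.08623 μSv/h.

0.0862 μSv/h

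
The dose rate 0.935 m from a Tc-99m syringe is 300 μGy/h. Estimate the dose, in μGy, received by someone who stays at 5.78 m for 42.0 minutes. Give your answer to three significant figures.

5.50 μGy

Applying the 1/r² law, rate at 5.78 m:
300 × (0.935/5.78)² = 300 × 0.02617 = 7.851 μGy/h.
Dose = rate × time = 7.851 μGy/h × 0.7000 h = 5.496 μGy.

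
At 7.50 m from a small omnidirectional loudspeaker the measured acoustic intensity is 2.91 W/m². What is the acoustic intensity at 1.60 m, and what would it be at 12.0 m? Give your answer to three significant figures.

63.9 W/m²; 1.14 W/m²

Intensity scales as (d₁/d₂)², so
At 1.60 m: 2.91 × (7.50/1.60)² = 2.91 × 21.97 = 63.93 W/m²
At 12.0 m: 63.93 × (1.60/12.0)² = 63.93 × 0.01778 = 1.137 W/m².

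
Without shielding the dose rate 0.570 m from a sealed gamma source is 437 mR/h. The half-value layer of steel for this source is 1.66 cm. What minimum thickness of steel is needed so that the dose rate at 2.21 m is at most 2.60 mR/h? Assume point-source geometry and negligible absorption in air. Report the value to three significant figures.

At 2.21 m, distance alone gives 437 × (0.570/2.21)² = 437 × 0.06652 = 29.07 mR/h.
Further attenuation needed: 29.07/2.60 = 11.18.
n = log₂(11.18) = 3.483 half-value layers.
Thickness = 3.483 × 1.66 cm = 5.782 cm.

5.78 cm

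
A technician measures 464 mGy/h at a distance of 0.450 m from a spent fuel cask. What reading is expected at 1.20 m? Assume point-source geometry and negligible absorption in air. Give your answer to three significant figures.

Applying the 1/r² law, the rate at 1.20 m is
464 × (0.450/1.20)² = 464 × 0.1406 = 65.24 mGy/h.

65.2 mGy/h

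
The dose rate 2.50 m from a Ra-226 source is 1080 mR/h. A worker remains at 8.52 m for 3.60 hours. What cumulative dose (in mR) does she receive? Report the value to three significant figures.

335 mR

Intensity scales as (d₁/d₂)², so rate at 8.52 m:
(2.50/8.52)² = 0.08610, so 1080 × 0.08610 = 92.99 mR/h.
Dose = rate × time = 92.99 mR/h × 3.600 h = 334.8 mR.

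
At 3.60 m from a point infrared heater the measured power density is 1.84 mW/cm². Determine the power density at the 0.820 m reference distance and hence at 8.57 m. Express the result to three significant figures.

Applying the 1/r² law,
At 0.820 m: (3.60/0.820)² = 19.27, so 1.84 × 19.27 = 35.46 mW/cm²
At 8.57 m: (0.820/8.57)² = 0.009155, so 35.46 × 0.009155 = 0.3246 mW/cm².

35.5 mW/cm²; 0.325 mW/cm²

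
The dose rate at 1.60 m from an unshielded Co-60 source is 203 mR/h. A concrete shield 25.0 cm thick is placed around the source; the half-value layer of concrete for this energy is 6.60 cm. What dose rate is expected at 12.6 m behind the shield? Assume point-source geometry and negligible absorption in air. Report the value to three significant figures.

0.237 mR/h

Distance alone: 203 × (1.60/12.6)² = 203 × 0.01612 = 3.272 mR/h.
Shield: 25.0/6.60 = 3.788 half-value layers → attenuation 2^(−3.788) = 0.07239.
Combined: 3.272 × 0.07239 = 0.2369 mR/h.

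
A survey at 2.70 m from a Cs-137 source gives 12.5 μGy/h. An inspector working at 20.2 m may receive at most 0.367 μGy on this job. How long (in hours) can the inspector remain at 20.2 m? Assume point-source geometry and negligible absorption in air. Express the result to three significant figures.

Applying the 1/r² law, rate at 20.2 m:
12.5 × (2.70/20.2)² = 12.5 × 0.01787 = 0.2234 μGy/h.
Stay time = 0.367 μGy ÷ 0.2234 μGy/h = 1.643 h.

1.64 h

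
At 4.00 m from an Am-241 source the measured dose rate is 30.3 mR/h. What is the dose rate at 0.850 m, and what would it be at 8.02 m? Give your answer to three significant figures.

Applying the 1/r² law,
At 0.850 m: (4.00/0.850)² = 22.15, so 30.3 × 22.15 = 671.1 mR/h
At 8.02 m: (0.850/8.02)² = 0.01123, so 671.1 × 0.01123 = 7.536 mR/h.

671 mR/h; 7.54 mR/h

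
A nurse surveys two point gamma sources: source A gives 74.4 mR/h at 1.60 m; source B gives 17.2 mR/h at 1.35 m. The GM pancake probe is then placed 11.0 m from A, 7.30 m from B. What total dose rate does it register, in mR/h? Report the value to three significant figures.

2.16 mR/h

Each source contributes Iᵢ·(dᵢ/rᵢ)²; contributions add.
A: 74.4 × (1.60/11.0)² = 1.574 mR/h
B: 17.2 × (1.35/7.30)² = 0.5882 mR/h
Total = 1.574 + 0.5882 = 2.162 mR/h.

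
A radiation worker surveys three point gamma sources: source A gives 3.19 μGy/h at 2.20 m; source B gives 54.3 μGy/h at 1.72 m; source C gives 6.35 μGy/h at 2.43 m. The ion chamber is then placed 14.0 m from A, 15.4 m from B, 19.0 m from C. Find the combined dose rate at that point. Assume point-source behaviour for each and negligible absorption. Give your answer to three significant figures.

By superposition, sum each source's inverse-square contribution:
A: 3.19 × (2.20/14.0)² = 0.07877 μGy/h
B: 54.3 × (1.72/15.4)² = 0.6774 μGy/h
C: 6.35 × (2.43/19.0)² = 0.1039 μGy/h
Total = 0.07877 + 0.6774 + 0.1039 = 0.8601 μGy/h.

0.860 μGy/h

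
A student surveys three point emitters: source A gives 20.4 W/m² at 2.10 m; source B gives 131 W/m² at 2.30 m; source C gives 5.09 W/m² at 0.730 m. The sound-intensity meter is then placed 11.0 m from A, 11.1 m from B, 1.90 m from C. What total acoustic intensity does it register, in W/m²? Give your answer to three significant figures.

7.12 W/m²

Each source contributes Iᵢ·(dᵢ/rᵢ)²; contributions add.
A: 20.4 × (2.10/11.0)² = 0.7435 W/m²
B: 131 × (2.30/11.1)² = 5.624 W/m²
C: 5.09 × (0.730/1.90)² = 0.7514 W/m²
Total = 0.7435 + 5.624 + 0.7514 = 7.119 W/m².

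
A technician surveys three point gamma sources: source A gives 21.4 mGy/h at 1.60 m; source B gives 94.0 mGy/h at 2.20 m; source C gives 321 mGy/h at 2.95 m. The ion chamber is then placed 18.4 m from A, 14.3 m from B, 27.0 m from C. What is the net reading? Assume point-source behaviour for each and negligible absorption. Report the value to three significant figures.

By superposition, sum each source's inverse-square contribution:
A: 21.4 × (1.60/18.4)² = 0.1618 mGy/h
B: 94.0 × (2.20/14.3)² = 2.225 mGy/h
C: 321 × (2.95/27.0)² = 3.832 mGy/h
Total = 0.1618 + 2.225 + 3.832 = 6.219 mGy/h.

6.22 mGy/h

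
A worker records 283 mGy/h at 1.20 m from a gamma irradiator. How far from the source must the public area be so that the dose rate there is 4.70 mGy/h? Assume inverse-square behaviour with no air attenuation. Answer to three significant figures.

9.31 m

Since intensity falls as 1/r², d₂ = d₁·√(I₁/I₂).
I₁/I₂ = 283/4.70 = 60.21, so d₂ = 1.20 × √60.21 = 9.311 m.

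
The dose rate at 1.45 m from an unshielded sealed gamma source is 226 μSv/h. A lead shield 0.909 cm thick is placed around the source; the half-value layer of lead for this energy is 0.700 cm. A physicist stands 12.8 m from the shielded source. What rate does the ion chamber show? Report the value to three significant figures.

Distance alone: 226 × (1.45/12.8)² = 226 × 0.01283 = 2.900 μSv/h.
Shield: 0.909/0.700 = 1.299 half-value layers → attenuation 2^(−1.299) = 0.4064.
Combined: 2.900 × 0.4064 = 1.179 μSv/h.

1.18 μSv/h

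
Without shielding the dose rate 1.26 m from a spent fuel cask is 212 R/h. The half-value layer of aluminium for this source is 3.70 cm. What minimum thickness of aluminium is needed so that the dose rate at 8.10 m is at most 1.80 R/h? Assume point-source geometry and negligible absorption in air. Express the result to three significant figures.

At 8.10 m, distance alone gives 212 × (1.26/8.10)² = 212 × 0.02420 = 5.130 R/h.
Further attenuation needed: 5.130/1.80 = 2.850.
n = log₂(2.850) = 1.511 half-value layers.
Thickness = 1.511 × 3.70 cm = 5.591 cm.

5.59 cm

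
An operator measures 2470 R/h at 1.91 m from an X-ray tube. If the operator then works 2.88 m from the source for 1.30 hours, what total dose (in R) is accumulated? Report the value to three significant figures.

Since intensity falls as 1/r², rate at 2.88 m:
2470 × (1.91/2.88)² = 2470 × 0.4398 = 1086 R/h.
Dose = rate × time = 1086 R/h × 1.300 h = 1412 R.

1410 R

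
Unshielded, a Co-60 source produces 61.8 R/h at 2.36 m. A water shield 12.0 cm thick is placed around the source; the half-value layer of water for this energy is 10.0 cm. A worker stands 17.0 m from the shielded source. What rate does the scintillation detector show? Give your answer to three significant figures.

Distance alone: 61.8 × (2.36/17.0)² = 61.8 × 0.01927 = 1.191 R/h.
Shield: 12.0/10.0 = 1.200 half-value layers → attenuation 2^(−1.200) = 0.4353.
Combined: 1.191 × 0.4353 = 0.5184 R/h.

0.518 R/h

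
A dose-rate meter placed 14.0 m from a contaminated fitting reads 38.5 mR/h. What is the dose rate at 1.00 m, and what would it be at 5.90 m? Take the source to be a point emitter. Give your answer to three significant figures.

7550 mR/h; 217 mR/h

Applying the 1/r² law,
At 1.00 m: 38.5 × (14.0/1.00)² = 38.5 × 196.0 = 7546 mR/h
At 5.90 m: 7546 × (1.00/5.90)² = 7546 × 0.02873 = 216.8 mR/h.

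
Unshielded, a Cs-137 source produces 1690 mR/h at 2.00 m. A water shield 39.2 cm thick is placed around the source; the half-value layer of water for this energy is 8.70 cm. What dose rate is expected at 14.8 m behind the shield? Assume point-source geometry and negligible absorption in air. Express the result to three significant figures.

1.36 mR/h

Distance alone: 1690 × (2.00/14.8)² = 1690 × 0.01826 = 30.86 mR/h.
Shield: 39.2/8.70 = 4.506 half-value layers → attenuation 2^(−4.506) = 0.04401.
Combined: 30.86 × 0.04401 = 1.358 mR/h.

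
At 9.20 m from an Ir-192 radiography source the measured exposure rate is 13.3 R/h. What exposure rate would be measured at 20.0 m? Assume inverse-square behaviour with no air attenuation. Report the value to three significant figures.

2.81 R/h

Since intensity falls as 1/r², scaling from 9.20 m to 20.0 m:
(9.20/20.0)² = 0.2116, so 13.3 × 0.2116 = 2.814 R/h.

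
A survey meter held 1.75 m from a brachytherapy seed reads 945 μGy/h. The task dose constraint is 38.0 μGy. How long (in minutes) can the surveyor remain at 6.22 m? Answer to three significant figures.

30.5 min

By the inverse-square law, rate at 6.22 m:
(1.75/6.22)² = 0.07916, so 945 × 0.07916 = 74.81 μGy/h.
Stay time = 38.0 μGy ÷ 74.81 μGy/h = 0.5080 h = 30.48 min.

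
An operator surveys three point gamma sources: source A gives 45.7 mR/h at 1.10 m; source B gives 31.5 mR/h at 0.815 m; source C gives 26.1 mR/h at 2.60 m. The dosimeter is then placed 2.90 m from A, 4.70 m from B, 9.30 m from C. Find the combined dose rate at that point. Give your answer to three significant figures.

Each source contributes Iᵢ·(dᵢ/rᵢ)²; contributions add.
A: 45.7 × (1.10/2.90)² = 6.575 mR/h
B: 31.5 × (0.815/4.70)² = 0.9472 mR/h
C: 26.1 × (2.60/9.30)² = 2.040 mR/h
Total = 6.575 + 0.9472 + 2.040 = 9.562 mR/h.

9.56 mR/h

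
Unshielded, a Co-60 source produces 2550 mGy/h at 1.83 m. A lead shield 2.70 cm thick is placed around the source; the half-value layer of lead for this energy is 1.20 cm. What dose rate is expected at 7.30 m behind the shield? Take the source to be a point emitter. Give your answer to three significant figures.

Distance alone: (1.83/7.30)² = 0.06284, so 2550 × 0.06284 = 160.2 mGy/h.
Shield: 2.70/1.20 = 2.250 half-value layers → attenuation 2^(−2.250) = 0.2102.
Combined: 160.2 × 0.2102 = 33.67 mGy/h.

33.7 mGy/h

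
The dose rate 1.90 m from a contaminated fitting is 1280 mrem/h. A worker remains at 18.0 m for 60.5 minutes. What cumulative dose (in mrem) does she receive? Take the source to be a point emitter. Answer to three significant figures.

14.4 mrem

By the inverse-square law, rate at 18.0 m:
1280 × (1.90/18.0)² = 1280 × 0.01114 = 14.26 mrem/h.
Dose = rate × time = 14.26 mrem/h × 1.008 h = 14.37 mrem.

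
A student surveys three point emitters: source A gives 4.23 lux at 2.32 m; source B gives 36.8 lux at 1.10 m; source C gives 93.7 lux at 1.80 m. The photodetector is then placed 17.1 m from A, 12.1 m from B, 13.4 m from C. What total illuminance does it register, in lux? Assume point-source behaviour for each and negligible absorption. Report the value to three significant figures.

By superposition, sum each source's inverse-square contribution:
A: 4.23 × (2.32/17.1)² = 0.07786 lux
B: 36.8 × (1.10/12.1)² = 0.3041 lux
C: 93.7 × (1.80/13.4)² = 1.691 lux
Total = 0.07786 + 0.3041 + 1.691 = 2.073 lux.

2.07 lux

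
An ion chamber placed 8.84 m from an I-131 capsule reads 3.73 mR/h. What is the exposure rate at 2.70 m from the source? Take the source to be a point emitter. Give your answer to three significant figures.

By the inverse-square law, scaling from 8.84 m to 2.70 m:
3.73 × (8.84/2.70)² = 3.73 × 10.72 = 39.99 mR/h.

40.0 mR/h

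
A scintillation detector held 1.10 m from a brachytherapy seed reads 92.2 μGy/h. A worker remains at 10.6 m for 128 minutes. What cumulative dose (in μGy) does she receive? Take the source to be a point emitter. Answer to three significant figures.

Intensity scales as (d₁/d₂)², so rate at 10.6 m:
(1.10/10.6)² = 0.01077, so 92.2 × 0.01077 = 0.9930 μGy/h.
Dose = rate × time = 0.9930 μGy/h × 2.133 h = 2.118 μGy.

2.12 μGy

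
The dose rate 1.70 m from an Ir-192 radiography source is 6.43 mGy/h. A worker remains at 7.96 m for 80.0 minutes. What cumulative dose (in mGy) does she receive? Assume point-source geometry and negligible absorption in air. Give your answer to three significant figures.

0.391 mGy

Applying the 1/r² law, rate at 7.96 m:
6.43 × (1.70/7.96)² = 6.43 × 0.04561 = 0.2933 mGy/h.
Dose = rate × time = 0.2933 mGy/h × 1.333 h = 0.3910 mGy.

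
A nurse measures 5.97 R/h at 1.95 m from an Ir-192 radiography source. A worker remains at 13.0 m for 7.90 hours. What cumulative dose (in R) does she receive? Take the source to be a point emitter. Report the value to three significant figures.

1.06 R

Since intensity falls as 1/r², rate at 13.0 m:
5.97 × (1.95/13.0)² = 5.97 × 0.02250 = 0.1343 R/h.
Dose = rate × time = 0.1343 R/h × 7.900 h = 1.061 R.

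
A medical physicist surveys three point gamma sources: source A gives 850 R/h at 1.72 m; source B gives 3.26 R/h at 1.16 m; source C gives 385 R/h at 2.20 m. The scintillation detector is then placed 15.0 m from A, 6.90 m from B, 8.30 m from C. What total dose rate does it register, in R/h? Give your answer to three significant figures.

By superposition, sum each source's inverse-square contribution:
A: 850 × (1.72/15.0)² = 11.18 R/h
B: 3.26 × (1.16/6.90)² = 0.09214 R/h
C: 385 × (2.20/8.30)² = 27.05 R/h
Total = 11.18 + 0.09214 + 27.05 = 38.32 R/h.

38.3 R/h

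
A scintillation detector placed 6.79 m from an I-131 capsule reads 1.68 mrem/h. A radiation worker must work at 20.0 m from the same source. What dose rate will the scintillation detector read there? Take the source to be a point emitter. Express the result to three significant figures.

Since intensity falls as 1/r², scaling from 6.79 m to 20.0 m:
(6.79/20.0)² = 0.1153, so 1.68 × 0.1153 = 0.1937 mrem/h.

0.194 mrem/h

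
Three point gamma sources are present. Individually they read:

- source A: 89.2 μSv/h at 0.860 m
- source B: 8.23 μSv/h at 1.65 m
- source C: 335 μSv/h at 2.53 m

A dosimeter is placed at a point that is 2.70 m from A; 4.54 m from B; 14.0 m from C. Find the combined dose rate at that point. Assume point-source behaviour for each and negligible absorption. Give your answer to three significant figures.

21.1 μSv/h

By superposition, sum each source's inverse-square contribution:
A: 89.2 × (0.860/2.70)² = 9.050 μSv/h
B: 8.23 × (1.65/4.54)² = 1.087 μSv/h
C: 335 × (2.53/14.0)² = 10.94 μSv/h
Total = 9.050 + 1.087 + 10.94 = 21.08 μSv/h.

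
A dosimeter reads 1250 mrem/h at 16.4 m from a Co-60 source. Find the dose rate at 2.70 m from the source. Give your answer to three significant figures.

46100 mrem/h

Intensity scales as (d₁/d₂)², so the rate at 2.70 m is
(16.4/2.70)² = 36.89, so 1250 × 36.89 = 46110 mrem/h.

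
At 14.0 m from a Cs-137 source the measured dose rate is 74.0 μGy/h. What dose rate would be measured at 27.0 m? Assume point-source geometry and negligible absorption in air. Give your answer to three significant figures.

Since intensity falls as 1/r², scaling from 14.0 m to 27.0 m:
74.0 × (14.0/27.0)² = 74.0 × 0.2689 = 19.90 μGy/h.

19.9 μGy/h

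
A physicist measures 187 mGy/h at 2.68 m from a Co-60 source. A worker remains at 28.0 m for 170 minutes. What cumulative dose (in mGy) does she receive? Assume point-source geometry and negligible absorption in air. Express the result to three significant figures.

Since intensity falls as 1/r², rate at 28.0 m:
(2.68/28.0)² = 0.009161, so 187 × 0.009161 = 1.713 mGy/h.
Dose = rate × time = 1.713 mGy/h × 2.833 h = 4.853 mGy.

4.85 mGy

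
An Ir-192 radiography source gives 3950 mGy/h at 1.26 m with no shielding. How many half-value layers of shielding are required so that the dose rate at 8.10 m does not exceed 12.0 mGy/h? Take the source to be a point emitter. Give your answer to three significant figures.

At 8.10 m, distance alone gives 3950 × (1.26/8.10)² = 3950 × 0.02420 = 95.59 mGy/h.
Further attenuation needed: 95.59/12.0 = 7.966.
n = log₂(7.966) = 2.994 half-value layers.

2.99 half-value layers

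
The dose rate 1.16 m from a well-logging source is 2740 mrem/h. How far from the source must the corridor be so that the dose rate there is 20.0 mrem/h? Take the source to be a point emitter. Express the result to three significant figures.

13.6 m

Using I₁d₁² = I₂d₂², d₂ = d₁·√(I₁/I₂).
I₁/I₂ = 2740/20.0 = 137.0, so d₂ = 1.16 × √137.0 = 13.58 m.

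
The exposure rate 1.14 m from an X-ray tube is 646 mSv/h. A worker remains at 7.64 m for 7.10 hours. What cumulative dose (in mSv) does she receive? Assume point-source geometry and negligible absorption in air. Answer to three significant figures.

102 mSv

Since intensity falls as 1/r², rate at 7.64 m:
(1.14/7.64)² = 0.02227, so 646 × 0.02227 = 14.39 mSv/h.
Dose = rate × time = 14.39 mSv/h × 7.100 h = 102.2 mSv.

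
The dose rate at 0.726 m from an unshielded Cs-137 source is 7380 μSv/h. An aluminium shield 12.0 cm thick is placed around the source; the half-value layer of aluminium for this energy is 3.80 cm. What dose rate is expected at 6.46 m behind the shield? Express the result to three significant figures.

Distance alone: 7380 × (0.726/6.46)² = 7380 × 0.01263 = 93.21 μSv/h.
Shield: 12.0/3.80 = 3.158 half-value layers → attenuation 2^(−3.158) = 0.1120.
Combined: 93.21 × 0.1120 = 10.44 μSv/h.

10.4 μSv/h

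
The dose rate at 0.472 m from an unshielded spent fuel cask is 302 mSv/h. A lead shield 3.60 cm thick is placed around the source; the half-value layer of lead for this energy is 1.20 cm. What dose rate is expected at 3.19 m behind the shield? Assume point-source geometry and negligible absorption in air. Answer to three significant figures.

0.826 mSv/h

Distance alone: (0.472/3.19)² = 0.02189, so 302 × 0.02189 = 6.611 mSv/h.
Shield: 3.60/1.20 = 3.000 half-value layers → attenuation 2^(−3.000) = 0.1250.
Combined: 6.611 × 0.1250 = 0.8264 mSv/h.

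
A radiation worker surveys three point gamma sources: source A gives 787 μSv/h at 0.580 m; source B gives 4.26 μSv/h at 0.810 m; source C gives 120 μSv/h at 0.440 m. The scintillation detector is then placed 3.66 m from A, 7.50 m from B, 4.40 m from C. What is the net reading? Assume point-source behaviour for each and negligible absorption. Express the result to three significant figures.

21.0 μSv/h

By superposition, sum each source's inverse-square contribution:
A: 787 × (0.580/3.66)² = 19.76 μSv/h
B: 4.26 × (0.810/7.50)² = 0.04969 μSv/h
C: 120 × (0.440/4.40)² = 1.200 μSv/h
Total = 19.76 + 0.04969 + 1.200 = 21.01 μSv/h.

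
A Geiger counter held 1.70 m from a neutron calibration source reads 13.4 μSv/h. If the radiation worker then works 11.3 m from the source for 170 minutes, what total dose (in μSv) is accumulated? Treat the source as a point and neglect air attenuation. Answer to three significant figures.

By the inverse-square law, rate at 11.3 m:
13.4 × (1.70/11.3)² = 13.4 × 0.02263 = 0.3032 μSv/h.
Dose = rate × time = 0.3032 μSv/h × 2.833 h = 0.8590 μSv.

0.859 μSv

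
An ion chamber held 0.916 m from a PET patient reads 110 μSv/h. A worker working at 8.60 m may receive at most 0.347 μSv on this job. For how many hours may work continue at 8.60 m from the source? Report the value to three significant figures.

Since intensity falls as 1/r², rate at 8.60 m:
(0.916/8.60)² = 0.01134, so 110 × 0.01134 = 1.247 μSv/h.
Stay time = 0.347 μSv ÷ 1.247 μSv/h = 0.2783 h.

0.278 h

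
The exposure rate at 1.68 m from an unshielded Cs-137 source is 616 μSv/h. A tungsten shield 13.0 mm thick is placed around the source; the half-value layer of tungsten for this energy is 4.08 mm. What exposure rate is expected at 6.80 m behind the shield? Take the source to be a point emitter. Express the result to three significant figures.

Distance alone: 616 × (1.68/6.80)² = 616 × 0.06104 = 37.60 μSv/h.
Shield: 13.0/4.08 = 3.186 half-value layers → attenuation 2^(−3.186) = 0.1099.
Combined: 37.60 × 0.1099 = 4.132 μSv/h.

4.13 μSv/h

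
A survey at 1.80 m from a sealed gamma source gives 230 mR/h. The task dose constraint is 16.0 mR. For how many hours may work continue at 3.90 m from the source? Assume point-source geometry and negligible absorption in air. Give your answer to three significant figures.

0.327 h

Applying the 1/r² law, rate at 3.90 m:
230 × (1.80/3.90)² = 230 × 0.2130 = 48.99 mR/h.
Stay time = 16.0 mR ÷ 48.99 mR/h = 0.3266 h.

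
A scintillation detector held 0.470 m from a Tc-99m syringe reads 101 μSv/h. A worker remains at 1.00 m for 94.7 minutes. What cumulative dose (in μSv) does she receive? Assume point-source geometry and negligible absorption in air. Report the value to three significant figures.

35.2 μSv

By the inverse-square law, rate at 1.00 m:
(0.470/1.00)² = 0.2209, so 101 × 0.2209 = 22.31 μSv/h.
Dose = rate × time = 22.31 μSv/h × 1.578 h = 35.21 μSv.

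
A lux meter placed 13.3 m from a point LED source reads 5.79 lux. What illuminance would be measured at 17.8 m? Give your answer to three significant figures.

3.23 lux

Since intensity falls as 1/r², scaling from 13.3 m to 17.8 m:
5.79 × (13.3/17.8)² = 5.79 × 0.5583 = 3.233 lux.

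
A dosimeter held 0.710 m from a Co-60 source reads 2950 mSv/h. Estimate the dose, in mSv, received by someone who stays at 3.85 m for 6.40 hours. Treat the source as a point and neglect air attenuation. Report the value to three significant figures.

642 mSv

Applying the 1/r² law, rate at 3.85 m:
2950 × (0.710/3.85)² = 2950 × 0.03401 = 100.3 mSv/h.
Dose = rate × time = 100.3 mSv/h × 6.400 h = 641.9 mSv.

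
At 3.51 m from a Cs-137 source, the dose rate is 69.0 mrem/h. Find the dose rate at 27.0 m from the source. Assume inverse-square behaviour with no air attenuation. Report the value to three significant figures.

Since intensity falls as 1/r², the rate at 27.0 m is
69.0 × (3.51/27.0)² = 69.0 × 0.01690 = 1.166 mrem/h.

1.17 mrem/h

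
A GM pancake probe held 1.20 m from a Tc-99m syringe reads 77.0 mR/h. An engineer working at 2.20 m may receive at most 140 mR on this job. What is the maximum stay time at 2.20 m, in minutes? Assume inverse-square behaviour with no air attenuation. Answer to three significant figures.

By the inverse-square law, rate at 2.20 m:
77.0 × (1.20/2.20)² = 77.0 × 0.2975 = 22.91 mR/h.
Stay time = 140 mR ÷ 22.91 mR/h = 6.111 h = 366.7 min.

367 min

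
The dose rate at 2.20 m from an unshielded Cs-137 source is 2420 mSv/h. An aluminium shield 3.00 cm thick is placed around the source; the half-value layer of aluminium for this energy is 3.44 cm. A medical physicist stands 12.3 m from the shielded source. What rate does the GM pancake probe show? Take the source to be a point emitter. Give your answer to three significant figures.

Distance alone: 2420 × (2.20/12.3)² = 2420 × 0.03199 = 77.42 mSv/h.
Shield: 3.00/3.44 = 0.8721 half-value layers → attenuation 2^(−0.8721) = 0.5464.
Combined: 77.42 × 0.5464 = 42.30 mSv/h.

42.3 mSv/h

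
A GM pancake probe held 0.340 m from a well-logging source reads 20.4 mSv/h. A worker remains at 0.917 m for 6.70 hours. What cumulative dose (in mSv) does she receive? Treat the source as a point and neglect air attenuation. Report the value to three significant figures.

18.8 mSv

By the inverse-square law, rate at 0.917 m:
(0.340/0.917)² = 0.1375, so 20.4 × 0.1375 = 2.805 mSv/h.
Dose = rate × time = 2.805 mSv/h × 6.700 h = 18.79 mSv.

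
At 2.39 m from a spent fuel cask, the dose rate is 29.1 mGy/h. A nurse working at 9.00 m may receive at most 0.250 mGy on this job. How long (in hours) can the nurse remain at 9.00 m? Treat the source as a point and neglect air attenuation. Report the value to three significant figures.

Intensity scales as (d₁/d₂)², so rate at 9.00 m:
(2.39/9.00)² = 0.07052, so 29.1 × 0.07052 = 2.052 mGy/h.
Stay time = 0.250 mGy ÷ 2.052 mGy/h = 0.1218 h.

0.122 h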